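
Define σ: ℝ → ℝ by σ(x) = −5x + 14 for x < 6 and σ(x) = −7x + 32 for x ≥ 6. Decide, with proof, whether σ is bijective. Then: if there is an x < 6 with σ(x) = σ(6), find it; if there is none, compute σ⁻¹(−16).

Both pieces are strictly decreasing (slopes −5 and −7), so each is injective on its own interval.
The left piece maps (−∞, 6) onto (−16, ∞); the right piece maps [6, ∞) onto (−∞, −10].
These images overlap. In particular σ(6) = −10 (right piece), and solving −5x + 14 = −10 on the left piece gives x = 24/5 < 6.
So σ(24/5) = σ(6) with 24/5 ≠ 6, and σ is not injective, hence not bijective. This x = 24/5 is the requested value below 6.

24/5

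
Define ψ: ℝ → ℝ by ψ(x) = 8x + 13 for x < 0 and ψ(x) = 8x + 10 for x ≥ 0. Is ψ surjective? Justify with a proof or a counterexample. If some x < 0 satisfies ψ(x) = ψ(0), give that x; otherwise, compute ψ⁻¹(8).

Both pieces are strictly increasing (slopes 8 and 8), so each is injective on its own interval.
The left piece maps (−∞, 0) onto (−∞, 13); the right piece maps [0, ∞) onto [10, ∞).
The union (−∞, 13) ∪ [10, ∞) covers ℝ, so ψ is surjective.
For the follow-up: the images overlap, so an x < 0 with ψ(x) = ψ(0) exists. ψ(0) = 10; solving 8x + 13 = 10 for x < 0 gives x = (10 − 13)/8 = −3/8.

-3/8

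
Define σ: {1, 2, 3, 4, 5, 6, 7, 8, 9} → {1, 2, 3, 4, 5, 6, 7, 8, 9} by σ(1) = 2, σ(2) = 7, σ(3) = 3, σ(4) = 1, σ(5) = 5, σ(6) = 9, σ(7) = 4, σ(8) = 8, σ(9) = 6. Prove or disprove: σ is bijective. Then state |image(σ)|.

The values 2, 7, 3, 1, 5, 9, 4, 8, 6 are a permutation of {1, 2, 3, 4, 5, 6, 7, 8, 9}: each element appears exactly once.
So σ is injective and surjective, hence bijective.
The image of σ is {1, 2, 3, 4, 5, 6, 7, 8, 9}, which has 9 elements.

9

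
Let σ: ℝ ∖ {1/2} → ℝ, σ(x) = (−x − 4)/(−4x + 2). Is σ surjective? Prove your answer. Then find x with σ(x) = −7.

10/29

If σ(x) = 1/4, cross-multiplying gives −4(−x − 4) = −1(−4x + 2), which simplifies to 16 = −2 — false.  So 1/4 has no preimage and σ is not surjective.
Solving σ(x) = −7: cross-multiplying gives −x − 4 = −7(−4x + 2), which rearranges to −29x = −10, so x = 10/29.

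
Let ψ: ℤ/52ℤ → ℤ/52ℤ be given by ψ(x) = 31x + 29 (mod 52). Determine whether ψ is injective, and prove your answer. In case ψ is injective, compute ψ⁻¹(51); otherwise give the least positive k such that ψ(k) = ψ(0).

46

If ψ(s) = ψ(t), then 31s ≡ 31t (mod 52). Because gcd(31, 52) = 1, we may cancel 31 to get s ≡ t (mod 52).
Therefore ψ is injective.
We now compute 31⁻¹ mod 52 explicitly. Euclid's algorithm: 52 = 1·31 + 21, 31 = 1·21 + 10, 21 = 2·10 + 1; back-substituting gives 1 = 47·31 − 28·52, so 31⁻¹ ≡ 47 (mod 52).
Since ψ is injective, we find ψ⁻¹(51): we need 31x ≡ 51 − 29 ≡ 22 (mod 52). Using 31⁻¹ = 47: x ≡ 47·22 = 1034 = 19·52 + 46, so x = 46.
Check: ψ(46) = 31·46 + 29 = 1455 = 27·52 + 51 ≡ 51 (mod 52).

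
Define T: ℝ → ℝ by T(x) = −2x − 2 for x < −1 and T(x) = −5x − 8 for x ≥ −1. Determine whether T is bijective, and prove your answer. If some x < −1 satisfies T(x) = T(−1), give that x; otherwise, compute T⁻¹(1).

Both pieces are strictly decreasing (slopes −2 and −5), so each is injective on its own interval.
The left piece maps (−∞, −1) onto (0, ∞); the right piece maps [−1, ∞) onto (−∞, −3].
The images leave a gap (0 has no preimage), so T is not surjective, hence not bijective.
Because the two images are disjoint, no x < −1 has T(x) = T(−1), so we compute T⁻¹(1): 1 lies in (0, ∞), so solve −2x − 2 = 1: x = (1 + 2)/(−2) = −3/2.

-3/2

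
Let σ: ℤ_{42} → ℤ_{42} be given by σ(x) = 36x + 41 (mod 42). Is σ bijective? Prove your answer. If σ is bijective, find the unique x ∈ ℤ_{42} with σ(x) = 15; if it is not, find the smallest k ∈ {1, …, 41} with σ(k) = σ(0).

7

We have gcd(36, 42) = 6 > 1. Taking u = 0 and v = 7: σ(0) = 41 and σ(7) = 36·7 + 41 = 293 ≡ 41 (mod 42).
So σ(0) = σ(7) while 0 ≠ 7, so σ is not injective, hence not bijective.
Since σ is not bijective, we find the least positive k with σ(k) = σ(0): this means 36k ≡ 0 (mod 42), i.e. 42 ∣ 36k. Since gcd(36, 42) = 6, dividing through by 6 this holds exactly when 7 ∣ 6k, and as gcd(6, 7) = 1, exactly when 7 ∣ k.
The smallest positive such k is 7.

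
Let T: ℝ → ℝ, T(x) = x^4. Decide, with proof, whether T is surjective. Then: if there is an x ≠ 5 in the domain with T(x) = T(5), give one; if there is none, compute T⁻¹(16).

-5

Since 4 is even, x^4 ≥ 0 for all x ∈ ℝ, so −1 ∈ ℝ has no preimage. Hence T is not surjective.
For the follow-up, such an x exists: taking x = −5 ∈ ℝ gives T(−5) = 625 = T(5) with −5 ≠ 5.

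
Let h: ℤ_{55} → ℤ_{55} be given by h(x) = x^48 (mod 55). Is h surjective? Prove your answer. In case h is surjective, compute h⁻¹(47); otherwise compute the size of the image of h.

h(4): Repeated squaring mod 55: 4^1 ≡ 4, 4^2 ≡ 4² = 16, 4^4 ≡ 16² = 256 ≡ 36, 4^8 ≡ 36² = 1296 ≡ 31, 4^16 ≡ 31² = 961 ≡ 26, 4^32 ≡ 26² = 676 ≡ 16. Since 48 = 32 + 16, 4^48 ≡ 16·26: 16·26 = 416 ≡ 31. So 4^48 ≡ 31 (mod 55).
h(7): Repeated squaring mod 55: 7^1 ≡ 7, 7^2 ≡ 7² = 49, 7^4 ≡ 49² = 2401 ≡ 36, 7^8 ≡ 36² = 1296 ≡ 31, 7^16 ≡ 31² = 961 ≡ 26, 7^32 ≡ 26² = 676 ≡ 16. Since 48 = 32 + 16, 7^48 ≡ 16·26: 16·26 = 416 ≡ 31. So 7^48 ≡ 31 (mod 55).
So h(4) = h(7) = 31 while 4 ≠ 7, thus h is not injective.
A non-injective map from the 55-element set ℤ_{55} to itself takes at most 54 distinct values, so it cannot be surjective. So h is not surjective.
Since h is not surjective, we determine |image(h)|. Computing x^48 mod 55 for each x (by repeated squaring, reducing mod 55 at every step), the values h(0), h(1), …, h(54) are: 0, 1, 36, 16, 31, 15, 26, 31, 16, 36, 45, 11, 1, 36, 16, 20, 26, 26, 31, 16, 25, 1, 11, 1, 36, 5, 31, 26, 26, 31, 5, 36, 1, 11, 1, 25, 16, 31, 26, 26, 20, 16, 36, 1, 11, 45, 36, 16, 31, 26, 15, 31, 16, 36, 1.
The distinct values are {0, 1, 5, 11, 15, 16, 20, 25, 26, 31, 36, 45}; there are 12 of them.

12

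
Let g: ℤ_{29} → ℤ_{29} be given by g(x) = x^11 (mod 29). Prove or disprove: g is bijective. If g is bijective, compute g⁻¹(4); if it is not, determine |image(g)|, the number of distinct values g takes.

Since 29 is prime, the nonzero elements of ℤ_{29} form a cyclic group of order 28.
As gcd(11, 28) = 1, raising to the 11th power is a bijection on this group: if a^11 ≡ b^11 then (ab^{−1})^11 = 1, and the only element of order dividing gcd(11, 28) = 1 is 1, so a = b.
With g(0) = 0 this makes g injective on all of ℤ_{29}, hence bijective (finite equal-size domain and codomain). In particular g is bijective.
Since g is bijective, we find the preimage of 4. The inverse of x ↦ x^11 on (ℤ_{29})^× is x ↦ x^23, because 11·23 = 253 = 9·28 + 1 ≡ 1 (mod 28) and x^{28} = 1 for x ≠ 0 (Fermat). So g⁻¹(4) = 4^23 mod 29.
Repeated squaring mod 29: 4^1 ≡ 4, 4^2 ≡ 4² = 16, 4^4 ≡ 16² = 256 ≡ 24, 4^8 ≡ 24² = 576 ≡ 25, 4^16 ≡ 25² = 625 ≡ 16. Since 23 = 16 + 4 + 2 + 1, 4^23 ≡ 16·24·16·4: 16·24 = 384 ≡ 7, then 7·16 = 112 ≡ 25, then 25·4 = 100 ≡ 13. So 4^23 ≡ 13 (mod 29).
Hence g⁻¹(4) = 13.

13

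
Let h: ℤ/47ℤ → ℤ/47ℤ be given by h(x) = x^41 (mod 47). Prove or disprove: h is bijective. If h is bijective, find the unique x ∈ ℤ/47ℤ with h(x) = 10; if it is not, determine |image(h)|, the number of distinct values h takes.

Since 47 is prime, the nonzero elements of ℤ/47ℤ form a cyclic group of order 46.
As gcd(41, 46) = 1, raising to the 41st power is a bijection on this group: if a^41 ≡ b^41 then (ab^{−1})^41 = 1, and the only element of order dividing gcd(41, 46) = 1 is 1, so a = b.
With h(0) = 0 this makes h injective on all of ℤ/47ℤ, hence bijective (finite equal-size domain and codomain). In particular h is bijective.
Since h is bijective, we find the preimage of 10. The inverse of x ↦ x^41 on (ℤ/47ℤ)^× is x ↦ x^9, because 41·9 = 369 = 8·46 + 1 ≡ 1 (mod 46) and x^{46} = 1 for x ≠ 0 (Fermat). So h⁻¹(10) = 10^9 mod 47.
Repeated squaring mod 47: 10^1 ≡ 10, 10^2 ≡ 10² = 100 ≡ 6, 10^4 ≡ 6² = 36, 10^8 ≡ 36² = 1296 ≡ 27. Since 9 = 8 + 1, 10^9 ≡ 27·10: 27·10 = 270 ≡ 35. So 10^9 ≡ 35 (mod 47).
Hence h⁻¹(10) = 35.

35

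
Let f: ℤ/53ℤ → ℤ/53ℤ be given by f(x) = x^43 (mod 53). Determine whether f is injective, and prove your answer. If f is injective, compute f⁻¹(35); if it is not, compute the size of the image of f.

27

Since 53 is prime, the nonzero elements of ℤ/53ℤ form a cyclic group of order 52.
As gcd(43, 52) = 1, raising to the 43rd power is a bijection on this group: if u^43 ≡ v^43 then (uv^{−1})^43 = 1, and the only element of order dividing gcd(43, 52) = 1 is 1, so u = v.
With f(0) = 0 this makes f injective on all of ℤ/53ℤ, hence bijective (finite equal-size domain and codomain). In particular f is injective.
Since f is injective, we find the preimage of 35. The inverse of x ↦ x^43 on (ℤ/53ℤ)^× is x ↦ x^23, because 43·23 = 989 = 19·52 + 1 ≡ 1 (mod 52) and x^{52} = 1 for x ≠ 0 (Fermat). So f⁻¹(35) = 35^23 mod 53.
Repeated squaring mod 53: 35^1 ≡ 35, 35^2 ≡ 35² = 1225 ≡ 6, 35^4 ≡ 6² = 36, 35^8 ≡ 36² = 1296 ≡ 24, 35^16 ≡ 24² = 576 ≡ 46. Since 23 = 16 + 4 + 2 + 1, 35^23 ≡ 46·36·6·35: 46·36 = 1656 ≡ 13, then 13·6 = 78 ≡ 25, then 25·35 = 875 ≡ 27. So 35^23 ≡ 27 (mod 53).
Hence f⁻¹(35) = 27.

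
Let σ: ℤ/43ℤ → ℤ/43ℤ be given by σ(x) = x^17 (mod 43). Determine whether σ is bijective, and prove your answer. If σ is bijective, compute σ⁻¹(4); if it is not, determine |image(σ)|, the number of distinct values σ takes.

Since 43 is prime, the nonzero elements of ℤ/43ℤ form a cyclic group of order 42.
As gcd(17, 42) = 1, raising to the 17th power is a bijection on this group: if a^17 ≡ b^17 then (ab^{−1})^17 = 1, and the only element of order dividing gcd(17, 42) = 1 is 1, so a = b.
With σ(0) = 0 this makes σ injective on all of ℤ/43ℤ, hence bijective (finite equal-size domain and codomain). In particular σ is bijective.
Since σ is bijective, we find the preimage of 4. The inverse of x ↦ x^17 on (ℤ/43ℤ)^× is x ↦ x^5, because 17·5 = 85 = 2·42 + 1 ≡ 1 (mod 42) and x^{42} = 1 for x ≠ 0 (Fermat). So σ⁻¹(4) = 4^5 mod 43.
Repeated squaring mod 43: 4^1 ≡ 4, 4^2 ≡ 4² = 16, 4^4 ≡ 16² = 256 ≡ 41. Since 5 = 4 + 1, 4^5 ≡ 41·4: 41·4 = 164 ≡ 35. So 4^5 ≡ 35 (mod 43).
Hence σ⁻¹(4) = 35.

35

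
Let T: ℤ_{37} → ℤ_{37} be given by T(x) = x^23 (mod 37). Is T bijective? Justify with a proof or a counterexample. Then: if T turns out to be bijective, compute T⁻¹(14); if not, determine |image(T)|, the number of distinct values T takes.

Since 37 is prime, the nonzero elements of ℤ_{37} form a cyclic group of order 36.
As gcd(23, 36) = 1, raising to the 23rd power is a bijection on this group: if u^23 ≡ v^23 then (uv^{−1})^23 = 1, and the only element of order dividing gcd(23, 36) = 1 is 1, so u = v.
With T(0) = 0 this makes T injective on all of ℤ_{37}, hence bijective (finite equal-size domain and codomain). In particular T is bijective.
Since T is bijective, we find the preimage of 14. The inverse of x ↦ x^23 on (ℤ_{37})^× is x ↦ x^11, because 23·11 = 253 = 7·36 + 1 ≡ 1 (mod 36) and x^{36} = 1 for x ≠ 0 (Fermat). So T⁻¹(14) = 14^11 mod 37.
Repeated squaring mod 37: 14^1 ≡ 14, 14^2 ≡ 14² = 196 ≡ 11, 14^4 ≡ 11² = 121 ≡ 10, 14^8 ≡ 10² = 100 ≡ 26. Since 11 = 8 + 2 + 1, 14^11 ≡ 26·11·14: 26·11 = 286 ≡ 27, then 27·14 = 378 ≡ 8. So 14^11 ≡ 8 (mod 37).
Hence T⁻¹(14) = 8.

8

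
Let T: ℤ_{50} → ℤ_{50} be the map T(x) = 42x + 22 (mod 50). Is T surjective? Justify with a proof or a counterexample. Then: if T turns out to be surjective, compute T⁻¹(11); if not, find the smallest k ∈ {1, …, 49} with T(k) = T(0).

25

Since gcd(42, 50) = 2, we have 42x ≡ 0 (mod 2) for all x, so T(x) ≡ 0 (mod 2).
But 1 ≢ 0 (mod 2), so 1 ∈ ℤ_{50} has no preimage. Thus T is not surjective.
Since T is not surjective, we find the least positive k with T(k) = T(0): this means 42k ≡ 0 (mod 50), i.e. 50 ∣ 42k. Since gcd(42, 50) = 2, dividing through by 2 this holds exactly when 25 ∣ 21k, and as gcd(21, 25) = 1, exactly when 25 ∣ k.
The smallest positive such k is 25.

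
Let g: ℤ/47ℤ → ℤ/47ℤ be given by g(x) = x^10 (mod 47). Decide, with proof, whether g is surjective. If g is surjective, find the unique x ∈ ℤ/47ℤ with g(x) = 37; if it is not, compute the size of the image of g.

24

g(23): Repeated squaring mod 47: 23^1 ≡ 23, 23^2 ≡ 23² = 529 ≡ 12, 23^4 ≡ 12² = 144 ≡ 3, 23^8 ≡ 3² = 9. Since 10 = 8 + 2, 23^10 ≡ 9·12: 9·12 = 108 ≡ 14. So 23^10 ≡ 14 (mod 47).
g(24): Repeated squaring mod 47: 24^1 ≡ 24, 24^2 ≡ 24² = 576 ≡ 12, 24^4 ≡ 12² = 144 ≡ 3, 24^8 ≡ 3² = 9. Since 10 = 8 + 2, 24^10 ≡ 9·12: 9·12 = 108 ≡ 14. So 24^10 ≡ 14 (mod 47).
So g(23) = g(24) = 14 while 23 ≠ 24, hence g is not injective.
A non-injective map from the 47-element set ℤ/47ℤ to itself takes at most 46 distinct values, so it cannot be surjective. Thus g is not surjective.
Since g is not surjective, we determine |image(g)|. Computing x^10 mod 47 for each x (by repeated squaring, reducing mod 47 at every step), the values g(0), g(1), …, g(46) are: 0, 1, 37, 17, 6, 12, 18, 32, 34, 7, 21, 42, 8, 2, 9, 16, 36, 28, 24, 4, 25, 27, 3, 14, 14, 3, 27, 25, 4, 24, 28, 36, 16, 9, 2, 8, 42, 21, 7, 34, 32, 18, 12, 6, 17, 37, 1.
The distinct values are {0, 1, 2, 3, 4, 6, 7, 8, 9, 12, 14, 16, 17, 18, 21, 24, 25, 27, 28, 32, 34, 36, 37, 42}; there are 24 of them.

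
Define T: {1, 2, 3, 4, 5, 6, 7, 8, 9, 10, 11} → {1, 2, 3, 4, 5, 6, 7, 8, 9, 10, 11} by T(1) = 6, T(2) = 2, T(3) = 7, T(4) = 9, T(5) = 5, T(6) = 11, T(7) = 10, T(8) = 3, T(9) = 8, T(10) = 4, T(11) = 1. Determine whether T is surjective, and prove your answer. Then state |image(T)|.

11

Every element of the codomain has a preimage: 1 = T(11), 2 = T(2), 3 = T(8), 4 = T(10), 5 = T(5), 6 = T(1), 7 = T(3), 8 = T(9), 9 = T(4), 10 = T(7), 11 = T(6).
Therefore T is surjective.
The image of T is {1, 2, 3, 4, 5, 6, 7, 8, 9, 10, 11}, which has 11 elements.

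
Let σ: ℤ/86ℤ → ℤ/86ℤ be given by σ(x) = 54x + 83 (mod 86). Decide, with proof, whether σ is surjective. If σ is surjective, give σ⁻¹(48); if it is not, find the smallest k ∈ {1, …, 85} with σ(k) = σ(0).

43

Since gcd(54, 86) = 2, we have 54x ≡ 0 (mod 2) for all x, so σ(x) ≡ 1 (mod 2).
But 0 ≢ 1 (mod 2), so 0 ∈ ℤ/86ℤ has no preimage. So σ is not surjective.
Since σ is not surjective, we find the least positive k with σ(k) = σ(0): this means 54k ≡ 0 (mod 86), i.e. 86 ∣ 54k. Since gcd(54, 86) = 2, dividing through by 2 this holds exactly when 43 ∣ 27k, and as gcd(27, 43) = 1, exactly when 43 ∣ k.
The smallest positive such k is 43.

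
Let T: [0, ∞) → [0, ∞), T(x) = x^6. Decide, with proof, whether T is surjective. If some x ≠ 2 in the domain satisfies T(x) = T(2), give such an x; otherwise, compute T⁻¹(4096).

4

For any y ∈ [0, ∞), x = y^{1/6} ∈ [0, ∞) gives T(x) = y, so T is surjective.
Since x ↦ x^6 is strictly increasing on [0, ∞), it is injective there, so no x ≠ 2 in the domain has T(x) = T(2). We therefore compute T⁻¹(4096) = 4096^{1/6} = 4 (indeed 4^6 = 4096).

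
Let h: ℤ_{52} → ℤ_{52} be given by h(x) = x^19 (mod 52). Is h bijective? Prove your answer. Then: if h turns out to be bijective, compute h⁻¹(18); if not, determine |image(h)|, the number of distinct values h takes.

h(0) = 0^19 = 0.
h(26): Repeated squaring mod 52: 26^1 ≡ 26, 26^2 ≡ 26² = 676 ≡ 0, 26^4 ≡ 0² = 0, 26^8 ≡ 0² = 0, 26^16 ≡ 0² = 0. Since 19 = 16 + 2 + 1, 26^19 ≡ 0·0·26: 0·0 = 0, then 0·26 = 0. So 26^19 ≡ 0 (mod 52).
So h(0) = h(26) = 0 while 0 ≠ 26, so h is not injective, hence not bijective.
Since h is not bijective, we determine |image(h)|. Computing x^19 mod 52 for each x (by repeated squaring, reducing mod 52 at every step), the values h(0), h(1), …, h(51) are: 0, 1, 24, 3, 4, 21, 20, 19, 44, 9, 36, 15, 12, 13, 40, 11, 16, 17, 8, 7, 32, 5, 48, 23, 28, 25, 0, 27, 24, 29, 4, 47, 20, 45, 44, 35, 36, 41, 12, 39, 40, 37, 16, 43, 8, 33, 32, 31, 48, 49, 28, 51.
The distinct values are {0, 1, 3, 4, 5, 7, 8, 9, 11, 12, 13, 15, 16, 17, 19, 20, 21, 23, 24, 25, 27, 28, 29, 31, 32, 33, 35, 36, 37, 39, 40, 41, 43, 44, 45, 47, 48, 49, 51}; there are 39 of them.

39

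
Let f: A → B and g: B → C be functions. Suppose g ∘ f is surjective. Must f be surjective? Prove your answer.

not surjective

No. Take A = {1, 2}, B = {1, 2, 3, 4, 5}, C = {1}, f(a) = 1 for every a ∈ A, and g(b) = 1 for every b ∈ B.
Then g ∘ f is surjective onto {1}, but 5 ∈ B has no preimage under f, so f is not surjective.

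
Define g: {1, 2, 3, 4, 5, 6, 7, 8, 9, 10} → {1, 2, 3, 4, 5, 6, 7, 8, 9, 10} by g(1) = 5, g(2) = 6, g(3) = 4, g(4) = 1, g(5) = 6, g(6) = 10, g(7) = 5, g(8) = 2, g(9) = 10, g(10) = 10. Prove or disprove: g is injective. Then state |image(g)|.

g(2) = 6 = g(5) with 2 ≠ 5, so g is not injective.
The image of g is {1, 2, 4, 5, 6, 10}, which has 6 elements.

6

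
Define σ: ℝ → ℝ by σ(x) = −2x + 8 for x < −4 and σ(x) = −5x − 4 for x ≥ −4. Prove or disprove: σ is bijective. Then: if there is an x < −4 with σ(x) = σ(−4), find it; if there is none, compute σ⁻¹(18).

Both pieces are strictly decreasing (slopes −2 and −5), so each is injective on its own interval.
The left piece maps (−∞, −4) onto (16, ∞); the right piece maps [−4, ∞) onto (−∞, 16].
Since 16 = 16, the images partition ℝ: σ is injective and surjective, hence bijective.
Because the two images are disjoint, no x < −4 has σ(x) = σ(−4), so we compute σ⁻¹(18): 18 lies in (16, ∞), so solve −2x + 8 = 18: x = (18 − 8)/(−2) = −5.

-5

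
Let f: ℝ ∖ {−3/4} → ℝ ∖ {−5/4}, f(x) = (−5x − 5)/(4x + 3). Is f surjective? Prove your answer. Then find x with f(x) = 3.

For any y ≠ −5/4, solving y(4x + 3) = −5x − 5 for x gives a well-defined x ≠ −3/4. So f is surjective.
Solving f(x) = 3: cross-multiplying gives −5x − 5 = 3(4x + 3), which rearranges to −17x = 14, so x = −14/17.

-14/17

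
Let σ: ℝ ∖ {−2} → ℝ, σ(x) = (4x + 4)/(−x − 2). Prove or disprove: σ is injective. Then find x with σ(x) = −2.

Suppose σ(x_1) = σ(x_2). Cross-multiplying: (4x_1 + 4)(−x_2 − 2) = (4x_2 + 4)(−x_1 − 2).
Expanding both sides and cancelling the symmetric terms leaves −4·(x_1 − x_2) = 0. Since −4 ≠ 0, x_1 = x_2. Hence σ is injective.
Solving σ(x) = −2: cross-multiplying gives 4x + 4 = −2(−x − 2), which rearranges to 2x = 0, so x = 0.

0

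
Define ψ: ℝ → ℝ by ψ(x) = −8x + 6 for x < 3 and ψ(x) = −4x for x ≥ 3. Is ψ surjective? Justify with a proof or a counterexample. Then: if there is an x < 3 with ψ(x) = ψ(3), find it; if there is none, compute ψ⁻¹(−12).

Both pieces are strictly decreasing (slopes −8 and −4), so each is injective on its own interval.
The left piece maps (−∞, 3) onto (−18, ∞); the right piece maps [3, ∞) onto (−∞, −12].
The union (−18, ∞) ∪ (−∞, −12] covers ℝ, so ψ is surjective.
For the follow-up: the images overlap, so an x < 3 with ψ(x) = ψ(3) exists. ψ(3) = −12; solving −8x + 6 = −12 for x < 3 gives x = (−12 − 6)/(−8) = 9/4.

9/4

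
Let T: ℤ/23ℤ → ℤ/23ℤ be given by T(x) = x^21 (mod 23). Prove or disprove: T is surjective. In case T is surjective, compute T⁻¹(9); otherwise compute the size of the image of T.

18

Since 23 is prime, the nonzero elements of ℤ/23ℤ form a cyclic group of order 22.
As gcd(21, 22) = 1, raising to the 21st power is a bijection on this group: if u^21 ≡ v^21 then (uv^{−1})^21 = 1, and the only element of order dividing gcd(21, 22) = 1 is 1, so u = v.
With T(0) = 0 this makes T injective on all of ℤ/23ℤ, hence bijective (finite equal-size domain and codomain). In particular T is surjective.
Since T is surjective, we find the preimage of 9. The inverse of x ↦ x^21 on (ℤ/23ℤ)^× is x ↦ x^21, because 21·21 = 441 = 20·22 + 1 ≡ 1 (mod 22) and x^{22} = 1 for x ≠ 0 (Fermat). So T⁻¹(9) = 9^21 mod 23.
Repeated squaring mod 23: 9^1 ≡ 9, 9^2 ≡ 9² = 81 ≡ 12, 9^4 ≡ 12² = 144 ≡ 6, 9^8 ≡ 6² = 36 ≡ 13, 9^16 ≡ 13² = 169 ≡ 8. Since 21 = 16 + 4 + 1, 9^21 ≡ 8·6·9: 8·6 = 48 ≡ 2, then 2·9 = 18. So 9^21 ≡ 18 (mod 23).
Hence T⁻¹(9) = 18.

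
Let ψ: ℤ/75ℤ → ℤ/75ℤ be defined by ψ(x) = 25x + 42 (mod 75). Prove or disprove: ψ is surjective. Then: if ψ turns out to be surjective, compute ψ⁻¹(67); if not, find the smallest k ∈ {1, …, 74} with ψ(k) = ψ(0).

3

By definition, ψ is surjective if every y in the codomain equals ψ(x) for some x in the domain.
Since gcd(25, 75) = 25, we have 25x ≡ 0 (mod 25) for all x, so ψ(x) ≡ 17 (mod 25).
But 0 ≢ 17 (mod 25), so 0 ∈ ℤ/75ℤ has no preimage. Therefore ψ is not surjective.
Since ψ is not surjective, we find the least positive k with ψ(k) = ψ(0): this means 25k ≡ 0 (mod 75), i.e. 75 ∣ 25k. Since gcd(25, 75) = 25, dividing through by 25 this holds exactly when 3 ∣ k.
The smallest positive such k is 3.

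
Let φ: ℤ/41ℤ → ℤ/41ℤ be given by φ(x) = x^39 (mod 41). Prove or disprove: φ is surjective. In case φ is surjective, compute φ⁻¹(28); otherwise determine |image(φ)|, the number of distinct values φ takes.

22

Since 41 is prime, the nonzero elements of ℤ/41ℤ form a cyclic group of order 40.
As gcd(39, 40) = 1, raising to the 39th power is a bijection on this group: if x_1^39 ≡ x_2^39 then (x_1x_2^{−1})^39 = 1, and the only element of order dividing gcd(39, 40) = 1 is 1, so x_1 = x_2.
With φ(0) = 0 this makes φ injective on all of ℤ/41ℤ, hence bijective (finite equal-size domain and codomain). In particular φ is surjective.
Since φ is surjective, we find the preimage of 28. The inverse of x ↦ x^39 on (ℤ/41ℤ)^× is x ↦ x^39, because 39·39 = 1521 = 38·40 + 1 ≡ 1 (mod 40) and x^{40} = 1 for x ≠ 0 (Fermat). So φ⁻¹(28) = 28^39 mod 41.
Repeated squaring mod 41: 28^1 ≡ 28, 28^2 ≡ 28² = 784 ≡ 5, 28^4 ≡ 5² = 25, 28^8 ≡ 25² = 625 ≡ 10, 28^16 ≡ 10² = 100 ≡ 18, 28^32 ≡ 18² = 324 ≡ 37. Since 39 = 32 + 4 + 2 + 1, 28^39 ≡ 37·25·5·28: 37·25 = 925 ≡ 23, then 23·5 = 115 ≡ 33, then 33·28 = 924 ≡ 22. So 28^39 ≡ 22 (mod 41).
Hence φ⁻¹(28) = 22.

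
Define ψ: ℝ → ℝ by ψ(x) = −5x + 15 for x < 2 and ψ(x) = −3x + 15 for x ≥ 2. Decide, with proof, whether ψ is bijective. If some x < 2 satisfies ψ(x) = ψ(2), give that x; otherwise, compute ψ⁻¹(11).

6/5

Both pieces are strictly decreasing (slopes −5 and −3), so each is injective on its own interval.
The left piece maps (−∞, 2) onto (5, ∞); the right piece maps [2, ∞) onto (−∞, 9].
These images overlap. In particular ψ(2) = 9 (right piece), and solving −5x + 15 = 9 on the left piece gives x = 6/5 < 2.
So ψ(6/5) = ψ(2) with 6/5 ≠ 2, and ψ is not injective, hence not bijective. This x = 6/5 is the requested value below 2.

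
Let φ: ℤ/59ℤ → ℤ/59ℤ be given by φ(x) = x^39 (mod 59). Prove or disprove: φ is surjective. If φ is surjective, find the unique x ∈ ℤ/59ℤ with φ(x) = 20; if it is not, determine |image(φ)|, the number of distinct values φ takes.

Since 59 is prime, the nonzero elements of ℤ/59ℤ form a cyclic group of order 58.
As gcd(39, 58) = 1, raising to the 39th power is a bijection on this group: if s^39 ≡ t^39 then (st^{−1})^39 = 1, and the only element of order dividing gcd(39, 58) = 1 is 1, so s = t.
With φ(0) = 0 this makes φ injective on all of ℤ/59ℤ, hence bijective (finite equal-size domain and codomain). In particular φ is surjective.
Since φ is surjective, we find the preimage of 20. The inverse of x ↦ x^39 on (ℤ/59ℤ)^× is x ↦ x^3, because 39·3 = 117 = 2·58 + 1 ≡ 1 (mod 58) and x^{58} = 1 for x ≠ 0 (Fermat). So φ⁻¹(20) = 20^3 mod 59.
Repeated squaring mod 59: 20^1 ≡ 20, 20^2 ≡ 20² = 400 ≡ 46. Since 3 = 2 + 1, 20^3 ≡ 46·20: 46·20 = 920 ≡ 35. So 20^3 ≡ 35 (mod 59).
Hence φ⁻¹(20) = 35.

35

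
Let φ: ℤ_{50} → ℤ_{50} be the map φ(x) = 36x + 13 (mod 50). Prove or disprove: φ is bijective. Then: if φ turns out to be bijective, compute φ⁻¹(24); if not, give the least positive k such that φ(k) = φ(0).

Recall that injectivity means: for all x_1, x_2 in the domain, φ(x_1) = φ(x_2) implies x_1 = x_2.
We have gcd(36, 50) = 2 > 1. Taking x_1 = 0 and x_2 = 25: φ(0) = 13 and φ(25) = 36·25 + 13 = 913 ≡ 13 (mod 50).
So φ(0) = φ(25) while 0 ≠ 25, so φ is not injective, hence not bijective.
Since φ is not bijective, we find the least positive k with φ(k) = φ(0): this means 36k ≡ 0 (mod 50), i.e. 50 ∣ 36k. Since gcd(36, 50) = 2, dividing through by 2 this holds exactly when 25 ∣ 18k, and as gcd(18, 25) = 1, exactly when 25 ∣ k.
The smallest positive such k is 25.

25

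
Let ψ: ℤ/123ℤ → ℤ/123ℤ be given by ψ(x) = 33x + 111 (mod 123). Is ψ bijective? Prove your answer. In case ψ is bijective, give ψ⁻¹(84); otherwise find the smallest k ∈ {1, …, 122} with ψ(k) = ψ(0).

41

We have gcd(33, 123) = 3 > 1. Taking a = 0 and b = 41: ψ(0) = 111 and ψ(41) = 33·41 + 111 = 1464 ≡ 111 (mod 123).
So ψ(0) = ψ(41) while 0 ≠ 41, hence ψ is not injective, hence not bijective.
Since ψ is not bijective, we find the least positive k with ψ(k) = ψ(0): this means 33k ≡ 0 (mod 123), i.e. 123 ∣ 33k. Since gcd(33, 123) = 3, dividing through by 3 this holds exactly when 41 ∣ 11k, and as gcd(11, 41) = 1, exactly when 41 ∣ k.
The smallest positive such k is 41.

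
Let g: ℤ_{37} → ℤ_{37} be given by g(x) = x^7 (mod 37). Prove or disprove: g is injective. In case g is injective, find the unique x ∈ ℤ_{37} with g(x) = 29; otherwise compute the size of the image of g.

8

Since 37 is prime, the nonzero elements of ℤ_{37} form a cyclic group of order 36.
As gcd(7, 36) = 1, raising to the 7th power is a bijection on this group: if a^7 ≡ b^7 then (ab^{−1})^7 = 1, and the only element of order dividing gcd(7, 36) = 1 is 1, so a = b.
With g(0) = 0 this makes g injective on all of ℤ_{37}, hence bijective (finite equal-size domain and codomain). In particular g is injective.
Since g is injective, we find the preimage of 29. The inverse of x ↦ x^7 on (ℤ_{37})^× is x ↦ x^31, because 7·31 = 217 = 6·36 + 1 ≡ 1 (mod 36) and x^{36} = 1 for x ≠ 0 (Fermat). So g⁻¹(29) = 29^31 mod 37.
Repeated squaring mod 37: 29^1 ≡ 29, 29^2 ≡ 29² = 841 ≡ 27, 29^4 ≡ 27² = 729 ≡ 26, 29^8 ≡ 26² = 676 ≡ 10, 29^16 ≡ 10² = 100 ≡ 26. Since 31 = 16 + 8 + 4 + 2 + 1, 29^31 ≡ 26·10·26·27·29: 26·10 = 260 ≡ 1, then 1·26 = 26, then 26·27 = 702 ≡ 36, then 36·29 = 1044 ≡ 8. So 29^31 ≡ 8 (mod 37).
Hence g⁻¹(29) = 8.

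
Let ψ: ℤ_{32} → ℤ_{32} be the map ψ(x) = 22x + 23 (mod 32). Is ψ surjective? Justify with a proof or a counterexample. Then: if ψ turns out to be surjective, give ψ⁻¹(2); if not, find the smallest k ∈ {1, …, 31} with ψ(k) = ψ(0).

16

Since gcd(22, 32) = 2, we have 22x ≡ 0 (mod 2) for all x, so ψ(x) ≡ 1 (mod 2).
But 0 ≢ 1 (mod 2), so 0 ∈ ℤ_{32} has no preimage. Therefore ψ is not surjective.
Since ψ is not surjective, we find the least positive k with ψ(k) = ψ(0): this means 22k ≡ 0 (mod 32), i.e. 32 ∣ 22k. Since gcd(22, 32) = 2, dividing through by 2 this holds exactly when 16 ∣ 11k, and as gcd(11, 16) = 1, exactly when 16 ∣ k.
The smallest positive such k is 16.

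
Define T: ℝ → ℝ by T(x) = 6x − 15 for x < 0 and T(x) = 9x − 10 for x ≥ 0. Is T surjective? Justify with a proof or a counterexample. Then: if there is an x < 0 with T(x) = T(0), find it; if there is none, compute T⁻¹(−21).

-1

Both pieces are strictly increasing (slopes 6 and 9), so each is injective on its own interval.
The left piece maps (−∞, 0) onto (−∞, −15); the right piece maps [0, ∞) onto [−10, ∞).
The union (−∞, −15) ∪ [−10, ∞) omits the interval between −15 and −10; in particular −15 has no preimage. So T is not surjective.
Because the two images are disjoint, no x < 0 has T(x) = T(0), so we compute T⁻¹(−21): −21 lies in (−∞, −15), so solve 6x − 15 = −21: x = (−21 + 15)/6 = −1.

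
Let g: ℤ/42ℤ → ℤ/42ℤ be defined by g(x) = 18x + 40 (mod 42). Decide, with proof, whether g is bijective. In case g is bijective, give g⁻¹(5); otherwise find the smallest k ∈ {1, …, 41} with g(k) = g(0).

We have gcd(18, 42) = 6 > 1. Taking a = 0 and b = 7: g(0) = 40 and g(7) = 18·7 + 40 = 166 ≡ 40 (mod 42).
So g(0) = g(7) while 0 ≠ 7, therefore g is not injective, hence not bijective.
Since g is not bijective, we find the least positive k with g(k) = g(0): this means 18k ≡ 0 (mod 42), i.e. 42 ∣ 18k. Since gcd(18, 42) = 6, dividing through by 6 this holds exactly when 7 ∣ 3k, and as gcd(3, 7) = 1, exactly when 7 ∣ k.
The smallest positive such k is 7.

7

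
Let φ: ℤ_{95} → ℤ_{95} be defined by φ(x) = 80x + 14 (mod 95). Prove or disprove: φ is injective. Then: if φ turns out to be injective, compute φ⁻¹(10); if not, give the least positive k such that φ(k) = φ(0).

We have gcd(80, 95) = 5 > 1. Taking a = 0 and b = 19: φ(0) = 14 and φ(19) = 80·19 + 14 = 1534 ≡ 14 (mod 95).
So φ(0) = φ(19) while 0 ≠ 19, thus φ is not injective.
Since φ is not injective, we find the least positive k with φ(k) = φ(0): this means 80k ≡ 0 (mod 95), i.e. 95 ∣ 80k. Since gcd(80, 95) = 5, dividing through by 5 this holds exactly when 19 ∣ 16k, and as gcd(16, 19) = 1, exactly when 19 ∣ k.
The smallest positive such k is 19.

19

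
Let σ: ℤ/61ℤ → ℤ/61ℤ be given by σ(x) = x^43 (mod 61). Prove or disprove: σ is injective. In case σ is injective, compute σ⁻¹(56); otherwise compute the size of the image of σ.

16

Since 61 is prime, the nonzero elements of ℤ/61ℤ form a cyclic group of order 60.
As gcd(43, 60) = 1, raising to the 43rd power is a bijection on this group: if a^43 ≡ b^43 then (ab^{−1})^43 = 1, and the only element of order dividing gcd(43, 60) = 1 is 1, so a = b.
With σ(0) = 0 this makes σ injective on all of ℤ/61ℤ, hence bijective (finite equal-size domain and codomain). In particular σ is injective.
Since σ is injective, we find the preimage of 56. The inverse of x ↦ x^43 on (ℤ/61ℤ)^× is x ↦ x^7, because 43·7 = 301 = 5·60 + 1 ≡ 1 (mod 60) and x^{60} = 1 for x ≠ 0 (Fermat). So σ⁻¹(56) = 56^7 mod 61.
Repeated squaring mod 61: 56^1 ≡ 56, 56^2 ≡ 56² = 3136 ≡ 25, 56^4 ≡ 25² = 625 ≡ 15. Since 7 = 4 + 2 + 1, 56^7 ≡ 15·25·56: 15·25 = 375 ≡ 9, then 9·56 = 504 ≡ 16. So 56^7 ≡ 16 (mod 61).
Hence σ⁻¹(56) = 16.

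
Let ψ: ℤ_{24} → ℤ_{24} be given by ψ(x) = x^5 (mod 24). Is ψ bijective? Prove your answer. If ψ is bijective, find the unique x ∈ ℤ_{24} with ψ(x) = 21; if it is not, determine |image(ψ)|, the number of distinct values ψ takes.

15

ψ(0) = 0^5 = 0.
ψ(6): Repeated squaring mod 24: 6^1 ≡ 6, 6^2 ≡ 6² = 36 ≡ 12, 6^4 ≡ 12² = 144 ≡ 0. Since 5 = 4 + 1, 6^5 ≡ 0·6: 0·6 = 0. So 6^5 ≡ 0 (mod 24).
So ψ(0) = ψ(6) = 0 while 0 ≠ 6, therefore ψ is not injective, hence not bijective.
Since ψ is not bijective, we determine |image(ψ)|. Computing x^5 mod 24 for each x (by repeated squaring, reducing mod 24 at every step), the values ψ(0), ψ(1), …, ψ(23) are: 0, 1, 8, 3, 16, 5, 0, 7, 8, 9, 16, 11, 0, 13, 8, 15, 16, 17, 0, 19, 8, 21, 16, 23.
The distinct values are {0, 1, 3, 5, 7, 8, 9, 11, 13, 15, 16, 17, 19, 21, 23}; there are 15 of them.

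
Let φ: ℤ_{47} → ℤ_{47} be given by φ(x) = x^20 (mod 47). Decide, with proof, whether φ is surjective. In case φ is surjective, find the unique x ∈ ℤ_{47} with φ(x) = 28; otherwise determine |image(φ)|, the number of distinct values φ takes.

24

φ(23): Repeated squaring mod 47: 23^1 ≡ 23, 23^2 ≡ 23² = 529 ≡ 12, 23^4 ≡ 12² = 144 ≡ 3, 23^8 ≡ 3² = 9, 23^16 ≡ 9² = 81 ≡ 34. Since 20 = 16 + 4, 23^20 ≡ 34·3: 34·3 = 102 ≡ 8. So 23^20 ≡ 8 (mod 47).
φ(24): Repeated squaring mod 47: 24^1 ≡ 24, 24^2 ≡ 24² = 576 ≡ 12, 24^4 ≡ 12² = 144 ≡ 3, 24^8 ≡ 3² = 9, 24^16 ≡ 9² = 81 ≡ 34. Since 20 = 16 + 4, 24^20 ≡ 34·3: 34·3 = 102 ≡ 8. So 24^20 ≡ 8 (mod 47).
So φ(23) = φ(24) = 8 while 23 ≠ 24, therefore φ is not injective.
A non-injective map from the 47-element set ℤ_{47} to itself takes at most 46 distinct values, so it cannot be surjective. Thus φ is not surjective.
Since φ is not surjective, we determine |image(φ)|. Computing x^20 mod 47 for each x (by repeated squaring, reducing mod 47 at every step), the values φ(0), φ(1), …, φ(46) are: 0, 1, 6, 7, 36, 3, 42, 37, 28, 2, 18, 25, 17, 4, 34, 21, 27, 32, 12, 16, 14, 24, 9, 8, 8, 9, 24, 14, 16, 12, 32, 27, 21, 34, 4, 17, 25, 18, 2, 28, 37, 42, 3, 36, 7, 6, 1.
The distinct values are {0, 1, 2, 3, 4, 6, 7, 8, 9, 12, 14, 16, 17, 18, 21, 24, 25, 27, 28, 32, 34, 36, 37, 42}; there are 24 of them.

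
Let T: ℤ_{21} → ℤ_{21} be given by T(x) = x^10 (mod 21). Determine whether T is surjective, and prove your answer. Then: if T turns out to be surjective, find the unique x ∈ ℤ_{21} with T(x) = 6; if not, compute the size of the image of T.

T(2): Repeated squaring mod 21: 2^1 ≡ 2, 2^2 ≡ 2² = 4, 2^4 ≡ 4² = 16, 2^8 ≡ 16² = 256 ≡ 4. Since 10 = 8 + 2, 2^10 ≡ 4·4: 4·4 = 16. So 2^10 ≡ 16 (mod 21).
T(5): Repeated squaring mod 21: 5^1 ≡ 5, 5^2 ≡ 5² = 25 ≡ 4, 5^4 ≡ 4² = 16, 5^8 ≡ 16² = 256 ≡ 4. Since 10 = 8 + 2, 5^10 ≡ 4·4: 4·4 = 16. So 5^10 ≡ 16 (mod 21).
So T(2) = T(5) = 16 while 2 ≠ 5, so T is not injective.
A non-injective map from the 21-element set ℤ_{21} to itself takes at most 20 distinct values, so it cannot be surjective. Therefore T is not surjective.
Since T is not surjective, we determine |image(T)|. Computing x^10 mod 21 for each x (by repeated squaring, reducing mod 21 at every step), the values T(0), T(1), …, T(20) are: 0, 1, 16, 18, 4, 16, 15, 7, 1, 9, 4, 4, 9, 1, 7, 15, 16, 4, 18, 16, 1.
The distinct values are {0, 1, 4, 7, 9, 15, 16, 18}; there are 8 of them.

8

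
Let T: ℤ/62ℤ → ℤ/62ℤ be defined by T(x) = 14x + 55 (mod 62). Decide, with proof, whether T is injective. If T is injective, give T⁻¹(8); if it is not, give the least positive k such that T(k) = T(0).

31

We have gcd(14, 62) = 2 > 1. Taking x_1 = 0 and x_2 = 31: T(0) = 55 and T(31) = 14·31 + 55 = 489 ≡ 55 (mod 62).
So T(0) = T(31) while 0 ≠ 31, therefore T is not injective.
Since T is not injective, we find the least positive k with T(k) = T(0): this means 14k ≡ 0 (mod 62), i.e. 62 ∣ 14k. Since gcd(14, 62) = 2, dividing through by 2 this holds exactly when 31 ∣ 7k, and as gcd(7, 31) = 1, exactly when 31 ∣ k.
The smallest positive such k is 31.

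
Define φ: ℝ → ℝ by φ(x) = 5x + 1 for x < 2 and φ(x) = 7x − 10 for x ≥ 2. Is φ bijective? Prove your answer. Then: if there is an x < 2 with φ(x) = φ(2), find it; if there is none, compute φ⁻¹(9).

3/5

Both pieces are strictly increasing (slopes 5 and 7), so each is injective on its own interval.
The left piece maps (−∞, 2) onto (−∞, 11); the right piece maps [2, ∞) onto [4, ∞).
These images overlap. In particular φ(2) = 4 (right piece), and solving 5x + 1 = 4 on the left piece gives x = 3/5 < 2.
So φ(3/5) = φ(2) with 3/5 ≠ 2, and φ is not injective, hence not bijective. This x = 3/5 is the requested value below 2.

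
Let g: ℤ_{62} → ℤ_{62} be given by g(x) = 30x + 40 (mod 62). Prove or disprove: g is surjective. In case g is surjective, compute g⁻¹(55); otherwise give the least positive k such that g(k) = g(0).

Since gcd(30, 62) = 2, we have 30x ≡ 0 (mod 2) for all x, so g(x) ≡ 0 (mod 2).
But 1 ≢ 0 (mod 2), so 1 ∈ ℤ_{62} has no preimage. So g is not surjective.
Since g is not surjective, we find the least positive k with g(k) = g(0): this means 30k ≡ 0 (mod 62), i.e. 62 ∣ 30k. Since gcd(30, 62) = 2, dividing through by 2 this holds exactly when 31 ∣ 15k, and as gcd(15, 31) = 1, exactly when 31 ∣ k.
The smallest positive such k is 31.

31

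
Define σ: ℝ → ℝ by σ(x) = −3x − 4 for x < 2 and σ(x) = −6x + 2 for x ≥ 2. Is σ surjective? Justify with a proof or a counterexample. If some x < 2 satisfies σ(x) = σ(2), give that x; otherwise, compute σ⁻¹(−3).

Both pieces are strictly decreasing (slopes −3 and −6), so each is injective on its own interval.
The left piece maps (−∞, 2) onto (−10, ∞); the right piece maps [2, ∞) onto (−∞, −10].
These images together cover ℝ, so σ is surjective.
Because the two images are disjoint, no x < 2 has σ(x) = σ(2), so we compute σ⁻¹(−3): −3 lies in (−10, ∞), so solve −3x − 4 = −3: x = (−3 + 4)/(−3) = −1/3.

-1/3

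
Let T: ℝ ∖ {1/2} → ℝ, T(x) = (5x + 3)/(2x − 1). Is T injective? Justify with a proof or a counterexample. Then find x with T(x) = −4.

1/13

Suppose T(x_1) = T(x_2). Cross-multiplying: (5x_1 + 3)(2x_2 − 1) = (5x_2 + 3)(2x_1 − 1).
Expanding both sides and cancelling the symmetric terms leaves −11·(x_1 − x_2) = 0. Since −11 ≠ 0, x_1 = x_2. So T is injective.
Solving T(x) = −4: cross-multiplying gives 5x + 3 = −4(2x − 1), which rearranges to 13x = 1, so x = 1/13.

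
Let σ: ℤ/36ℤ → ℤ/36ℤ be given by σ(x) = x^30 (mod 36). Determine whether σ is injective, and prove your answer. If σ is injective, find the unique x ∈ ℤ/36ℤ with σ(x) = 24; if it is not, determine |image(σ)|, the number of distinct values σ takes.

4

σ(2): Repeated squaring mod 36: 2^1 ≡ 2, 2^2 ≡ 2² = 4, 2^4 ≡ 4² = 16, 2^8 ≡ 16² = 256 ≡ 4, 2^16 ≡ 4² = 16. Since 30 = 16 + 8 + 4 + 2, 2^30 ≡ 16·4·16·4: 16·4 = 64 ≡ 28, then 28·16 = 448 ≡ 16, then 16·4 = 64 ≡ 28. So 2^30 ≡ 28 (mod 36).
σ(4): Repeated squaring mod 36: 4^1 ≡ 4, 4^2 ≡ 4² = 16, 4^4 ≡ 16² = 256 ≡ 4, 4^8 ≡ 4² = 16, 4^16 ≡ 16² = 256 ≡ 4. Since 30 = 16 + 8 + 4 + 2, 4^30 ≡ 4·16·4·16: 4·16 = 64 ≡ 28, then 28·4 = 112 ≡ 4, then 4·16 = 64 ≡ 28. So 4^30 ≡ 28 (mod 36).
So σ(2) = σ(4) = 28 while 2 ≠ 4, so σ is not injective.
Since σ is not injective, we determine |image(σ)|. Computing x^30 mod 36 for each x (by repeated squaring, reducing mod 36 at every step), the values σ(0), σ(1), …, σ(35) are: 0, 1, 28, 9, 28, 1, 0, 1, 28, 9, 28, 1, 0, 1, 28, 9, 28, 1, 0, 1, 28, 9, 28, 1, 0, 1, 28, 9, 28, 1, 0, 1, 28, 9, 28, 1.
The distinct values are {0, 1, 9, 28}; there are 4 of them.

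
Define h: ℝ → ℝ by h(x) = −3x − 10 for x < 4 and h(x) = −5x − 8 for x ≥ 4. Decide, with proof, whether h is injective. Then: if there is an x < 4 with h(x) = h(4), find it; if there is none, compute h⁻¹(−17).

Both pieces are strictly decreasing (slopes −3 and −5), so each is injective on its own interval.
The left piece maps (−∞, 4) onto (−22, ∞); the right piece maps [4, ∞) onto (−∞, −28].
These images are disjoint, so no value is attained by both pieces. Thus h is injective.
Because the two images are disjoint, no x < 4 has h(x) = h(4), so we compute h⁻¹(−17): −17 lies in (−22, ∞), so solve −3x − 10 = −17: x = (−17 + 10)/(−3) = 7/3.

7/3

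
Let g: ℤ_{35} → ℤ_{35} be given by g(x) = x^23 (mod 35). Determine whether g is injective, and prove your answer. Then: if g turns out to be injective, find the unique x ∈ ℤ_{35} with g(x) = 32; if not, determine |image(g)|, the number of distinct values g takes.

23

Computing x^23 mod 35 for each x (by repeated squaring, reducing mod 35 at every step), the values g(0), g(1), …, g(34) are: 0, 1, 18, 12, 9, 10, 6, 28, 22, 4, 5, 16, 3, 27, 14, 15, 11, 33, 2, 24, 20, 21, 8, 32, 19, 30, 31, 13, 7, 29, 25, 26, 23, 17, 34.
Every element of ℤ_{35} appears exactly once in this list, so g is a bijection, and in particular injective.
Since g is injective, we read off the preimage of 32 from the same table: g(23) = 32, so g⁻¹(32) = 23.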